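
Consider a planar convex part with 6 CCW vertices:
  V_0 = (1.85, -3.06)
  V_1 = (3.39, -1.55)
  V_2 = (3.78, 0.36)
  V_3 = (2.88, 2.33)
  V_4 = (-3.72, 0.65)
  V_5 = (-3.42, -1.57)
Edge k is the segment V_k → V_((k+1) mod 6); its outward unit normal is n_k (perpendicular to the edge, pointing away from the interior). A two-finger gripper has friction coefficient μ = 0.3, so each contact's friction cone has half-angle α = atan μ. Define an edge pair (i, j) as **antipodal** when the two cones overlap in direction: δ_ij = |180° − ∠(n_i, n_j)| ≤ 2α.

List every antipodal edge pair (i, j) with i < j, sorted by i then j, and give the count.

α = atan 0.3 = 16.70°;  2α = 33.40°
n_0 = (+0.7001, -0.7140)
n_1 = (+0.9798, -0.2001)
n_2 = (+0.9096, +0.4155)
n_3 = (-0.2467, +0.9691)
n_4 = (-0.9910, -0.1339)
n_5 = (-0.2721, -0.9623)
  (0,1): δ = 145.98°  ·
  (0,2): δ = 109.88°  ·
  (0,3): δ = 30.16°  ✓
  (0,4): δ = 53.26°  ·
  (0,5): δ = 119.78°  ·
  (1,2): δ = 143.91°  ·
  (1,3): δ = 64.18°  ·
  (1,4): δ = 19.24°  ✓
  (1,5): δ = 85.75°  ·
  (2,3): δ = 100.27°  ·
  (2,4): δ = 16.86°  ✓
  (2,5): δ = 49.66°  ·
  (3,4): δ = 96.59°  ·
  (3,5): δ = 30.07°  ✓
  (4,5): δ = 113.48°  ·
antipodal pairs: 4

count = 4; pairs: (0,3), (1,4), (2,4), (3,5)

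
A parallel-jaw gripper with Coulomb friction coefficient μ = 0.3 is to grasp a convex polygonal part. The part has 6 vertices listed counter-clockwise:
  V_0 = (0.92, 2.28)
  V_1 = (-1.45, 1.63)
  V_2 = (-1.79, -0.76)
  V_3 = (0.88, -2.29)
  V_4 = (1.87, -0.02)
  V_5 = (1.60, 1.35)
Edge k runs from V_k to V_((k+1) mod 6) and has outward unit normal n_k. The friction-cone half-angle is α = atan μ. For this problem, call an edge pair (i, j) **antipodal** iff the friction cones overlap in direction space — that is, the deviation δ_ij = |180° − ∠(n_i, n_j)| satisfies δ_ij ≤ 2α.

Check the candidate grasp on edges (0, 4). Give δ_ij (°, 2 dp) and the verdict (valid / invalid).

α = atan 0.3 = 16.70°;  2α = 33.40°
edge 0: e_0 = (-2.37, -0.65);  n_0 = (-0.2645, +0.9644)
edge 4: e_4 = (-0.27, +1.37);  n_4 = (+0.9811, +0.1934)
∠(n_0, n_4) = 94.19°
δ = |180° − 94.19°| = 85.81°
85.81° > 2α = 33.40°  →  invalid

δ = 85.81°, invalid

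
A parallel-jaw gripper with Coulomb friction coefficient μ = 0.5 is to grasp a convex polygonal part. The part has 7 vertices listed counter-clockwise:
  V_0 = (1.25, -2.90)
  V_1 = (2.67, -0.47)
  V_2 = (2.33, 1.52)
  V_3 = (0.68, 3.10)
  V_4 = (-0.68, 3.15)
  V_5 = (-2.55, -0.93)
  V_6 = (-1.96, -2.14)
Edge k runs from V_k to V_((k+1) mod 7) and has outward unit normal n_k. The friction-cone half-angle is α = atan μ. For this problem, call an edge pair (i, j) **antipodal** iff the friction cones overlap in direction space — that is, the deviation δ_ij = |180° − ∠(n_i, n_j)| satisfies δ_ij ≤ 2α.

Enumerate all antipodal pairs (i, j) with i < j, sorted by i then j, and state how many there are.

α = atan 0.5 = 26.57°;  2α = 53.13°
n_0 = (+0.8634, -0.5045)
n_1 = (+0.9857, +0.1684)
n_2 = (+0.6916, +0.7223)
n_3 = (+0.0367, +0.9993)
n_4 = (-0.9091, +0.4167)
n_5 = (-0.8988, -0.4383)
n_6 = (-0.2304, -0.9731)
  (0,1): δ = 140.00°  ·
  (0,2): δ = 103.46°  ·
  (0,3): δ = 61.81°  ·
  (0,4): δ = 5.68°  ✓
  (0,5): δ = 56.29°  ·
  (0,6): δ = 106.98°  ·
  (1,2): δ = 143.45°  ·
  (1,3): δ = 101.80°  ·
  (1,4): δ = 34.32°  ✓
  (1,5): δ = 16.30°  ✓
  (1,6): δ = 66.98°  ·
  (2,3): δ = 138.35°  ·
  (2,4): δ = 70.87°  ·
  (2,5): δ = 20.25°  ✓
  (2,6): δ = 30.44°  ✓
  (3,4): δ = 112.52°  ·
  (3,5): δ = 61.90°  ·
  (3,6): δ = 11.21°  ✓
  (4,5): δ = 129.38°  ·
  (4,6): δ = 78.70°  ·
  (5,6): δ = 129.31°  ·
antipodal pairs: 6

count = 6; pairs: (0,4), (1,4), (1,5), (2,5), (2,6), (3,6)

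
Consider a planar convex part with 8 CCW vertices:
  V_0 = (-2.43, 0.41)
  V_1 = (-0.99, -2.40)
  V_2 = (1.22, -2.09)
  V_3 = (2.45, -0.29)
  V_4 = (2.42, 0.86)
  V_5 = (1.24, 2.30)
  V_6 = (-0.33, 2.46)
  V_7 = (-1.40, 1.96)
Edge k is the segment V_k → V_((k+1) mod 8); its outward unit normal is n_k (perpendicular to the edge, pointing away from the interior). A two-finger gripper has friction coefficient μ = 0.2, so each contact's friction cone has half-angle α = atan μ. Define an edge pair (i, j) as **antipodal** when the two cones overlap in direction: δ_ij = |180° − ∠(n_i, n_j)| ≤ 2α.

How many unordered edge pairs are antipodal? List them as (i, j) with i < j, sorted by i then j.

α = atan 0.2 = 11.31°;  2α = 22.62°
n_0 = (-0.8899, -0.4561)
n_1 = (+0.1389, -0.9903)
n_2 = (+0.8256, -0.5642)
n_3 = (+0.9997, +0.0261)
n_4 = (+0.7735, +0.6338)
n_5 = (+0.1014, +0.9948)
n_6 = (-0.4233, +0.9060)
n_7 = (-0.8329, +0.5535)
  (0,1): δ = 109.15°  ·
  (0,2): δ = 61.48°  ·
  (0,3): δ = 25.64°  ·
  (0,4): δ = 12.20°  ✓
  (0,5): δ = 57.05°  ·
  (0,6): δ = 87.91°  ·
  (0,7): δ = 119.26°  ·
  (1,2): δ = 132.33°  ·
  (1,3): δ = 96.49°  ·
  (1,4): δ = 58.65°  ·
  (1,5): δ = 13.80°  ✓
  (1,6): δ = 17.06°  ✓
  (1,7): δ = 48.41°  ·
  (2,3): δ = 144.16°  ·
  (2,4): δ = 106.32°  ·
  (2,5): δ = 61.47°  ·
  (2,6): δ = 30.61°  ·
  (2,7): δ = 0.74°  ✓
  (3,4): δ = 142.16°  ·
  (3,5): δ = 97.31°  ·
  (3,6): δ = 66.45°  ·
  (3,7): δ = 35.10°  ·
  (4,5): δ = 135.15°  ·
  (4,6): δ = 104.29°  ·
  (4,7): δ = 72.94°  ·
  (5,6): δ = 149.13°  ·
  (5,7): δ = 117.79°  ·
  (6,7): δ = 148.65°  ·
antipodal pairs: 4

count = 4; pairs: (0,4), (1,5), (1,6), (2,7)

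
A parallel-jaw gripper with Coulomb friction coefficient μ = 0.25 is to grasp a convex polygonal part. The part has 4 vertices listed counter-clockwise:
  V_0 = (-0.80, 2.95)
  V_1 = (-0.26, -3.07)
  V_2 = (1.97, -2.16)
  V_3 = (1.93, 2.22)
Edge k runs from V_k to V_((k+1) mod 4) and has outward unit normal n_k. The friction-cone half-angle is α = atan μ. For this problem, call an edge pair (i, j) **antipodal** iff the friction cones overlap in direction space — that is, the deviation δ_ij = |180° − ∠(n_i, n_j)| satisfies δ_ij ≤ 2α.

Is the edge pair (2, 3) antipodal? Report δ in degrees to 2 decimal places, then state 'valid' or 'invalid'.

α = atan 0.25 = 14.04°;  2α = 28.07°
edge 2: e_2 = (-0.04, +4.38);  n_2 = (+1.0000, +0.0091)
edge 3: e_3 = (-2.73, +0.73);  n_3 = (+0.2583, +0.9661)
∠(n_2, n_3) = 74.51°
δ = |180° − 74.51°| = 105.49°
105.49° > 2α = 28.07°  →  invalid

δ = 105.49°, invalid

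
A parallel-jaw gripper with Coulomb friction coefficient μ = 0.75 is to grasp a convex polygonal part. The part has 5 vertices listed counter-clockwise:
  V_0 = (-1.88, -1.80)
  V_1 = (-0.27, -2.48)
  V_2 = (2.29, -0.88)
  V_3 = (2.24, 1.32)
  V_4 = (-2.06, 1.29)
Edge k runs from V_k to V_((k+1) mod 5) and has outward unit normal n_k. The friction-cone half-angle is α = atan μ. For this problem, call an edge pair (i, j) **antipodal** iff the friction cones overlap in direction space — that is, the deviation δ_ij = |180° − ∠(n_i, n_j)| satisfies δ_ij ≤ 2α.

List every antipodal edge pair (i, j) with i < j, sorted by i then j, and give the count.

count = 5; pairs: (0,2), (0,3), (1,3), (1,4), (2,4)

α = atan 0.75 = 36.87°;  2α = 73.74°
n_0 = (-0.3891, -0.9212)
n_1 = (+0.5300, -0.8480)
n_2 = (+0.9997, +0.0227)
n_3 = (-0.0070, +1.0000)
n_4 = (-0.9983, -0.0582)
  (0,1): δ = 125.10°  ·
  (0,2): δ = 65.80°  ✓
  (0,3): δ = 23.30°  ✓
  (0,4): δ = 116.23°  ·
  (1,2): δ = 120.70°  ·
  (1,3): δ = 31.61°  ✓
  (1,4): δ = 61.33°  ✓
  (2,3): δ = 90.90°  ·
  (2,4): δ = 2.03°  ✓
  (3,4): δ = 87.07°  ·
antipodal pairs: 5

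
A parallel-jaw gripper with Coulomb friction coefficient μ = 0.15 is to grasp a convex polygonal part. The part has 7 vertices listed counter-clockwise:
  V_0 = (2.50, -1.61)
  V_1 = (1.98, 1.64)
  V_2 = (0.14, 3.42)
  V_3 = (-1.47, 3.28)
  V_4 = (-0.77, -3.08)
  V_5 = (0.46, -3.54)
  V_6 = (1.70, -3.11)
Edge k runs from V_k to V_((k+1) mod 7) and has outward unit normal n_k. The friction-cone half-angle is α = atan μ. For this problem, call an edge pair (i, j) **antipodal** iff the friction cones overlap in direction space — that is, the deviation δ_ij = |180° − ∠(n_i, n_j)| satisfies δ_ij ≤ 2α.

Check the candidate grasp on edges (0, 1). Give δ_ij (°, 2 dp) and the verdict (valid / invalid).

δ = 143.14°, invalid

α = atan 0.15 = 8.53°;  2α = 17.06°
edge 0: e_0 = (-0.52, +3.25);  n_0 = (+0.9874, +0.1580)
edge 1: e_1 = (-1.84, +1.78);  n_1 = (+0.6953, +0.7187)
∠(n_0, n_1) = 36.86°
δ = |180° − 36.86°| = 143.14°
143.14° > 2α = 17.06°  →  invalid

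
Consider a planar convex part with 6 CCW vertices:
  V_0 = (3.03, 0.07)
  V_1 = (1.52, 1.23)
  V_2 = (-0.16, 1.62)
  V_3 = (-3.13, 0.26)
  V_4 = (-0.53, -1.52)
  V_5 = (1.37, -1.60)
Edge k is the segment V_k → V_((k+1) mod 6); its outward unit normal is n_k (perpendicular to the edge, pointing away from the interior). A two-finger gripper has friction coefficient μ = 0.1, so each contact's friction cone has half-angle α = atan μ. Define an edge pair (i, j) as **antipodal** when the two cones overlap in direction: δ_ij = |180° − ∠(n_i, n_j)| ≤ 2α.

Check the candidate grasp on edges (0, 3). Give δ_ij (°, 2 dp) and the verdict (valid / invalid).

α = atan 0.1 = 5.71°;  2α = 11.42°
edge 0: e_0 = (-1.51, +1.16);  n_0 = (+0.6092, +0.7930)
edge 3: e_3 = (+2.60, -1.78);  n_3 = (-0.5649, -0.8252)
∠(n_0, n_3) = 176.86°
δ = |180° − 176.86°| = 3.14°
3.14° ≤ 2α = 11.42°  →  valid

δ = 3.14°, valid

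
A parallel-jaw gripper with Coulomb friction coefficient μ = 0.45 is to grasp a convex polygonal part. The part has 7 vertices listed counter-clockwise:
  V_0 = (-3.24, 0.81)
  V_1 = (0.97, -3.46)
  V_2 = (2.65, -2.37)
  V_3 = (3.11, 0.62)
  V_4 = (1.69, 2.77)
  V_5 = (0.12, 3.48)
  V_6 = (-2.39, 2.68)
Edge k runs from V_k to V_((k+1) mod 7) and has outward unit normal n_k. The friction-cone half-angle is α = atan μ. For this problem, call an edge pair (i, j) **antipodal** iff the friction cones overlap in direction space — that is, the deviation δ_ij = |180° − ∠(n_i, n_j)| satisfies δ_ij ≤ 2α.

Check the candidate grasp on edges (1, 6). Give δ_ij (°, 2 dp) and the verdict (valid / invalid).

δ = 32.58°, valid

α = atan 0.45 = 24.23°;  2α = 48.46°
edge 1: e_1 = (+1.68, +1.09);  n_1 = (+0.5443, -0.8389)
edge 6: e_6 = (-0.85, -1.87);  n_6 = (-0.9104, +0.4138)
∠(n_1, n_6) = 147.42°
δ = |180° − 147.42°| = 32.58°
32.58° ≤ 2α = 48.46°  →  valid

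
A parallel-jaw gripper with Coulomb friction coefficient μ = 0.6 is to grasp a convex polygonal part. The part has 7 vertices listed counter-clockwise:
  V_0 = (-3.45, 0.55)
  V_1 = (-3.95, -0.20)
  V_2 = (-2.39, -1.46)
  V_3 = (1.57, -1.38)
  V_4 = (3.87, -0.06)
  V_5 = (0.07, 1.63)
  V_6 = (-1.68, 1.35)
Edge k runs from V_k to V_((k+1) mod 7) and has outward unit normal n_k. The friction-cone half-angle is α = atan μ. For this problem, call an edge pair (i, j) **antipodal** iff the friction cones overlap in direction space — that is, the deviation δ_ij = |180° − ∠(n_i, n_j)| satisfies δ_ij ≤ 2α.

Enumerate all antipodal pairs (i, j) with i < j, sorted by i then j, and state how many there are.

α = atan 0.6 = 30.96°;  2α = 61.93°
n_0 = (-0.8321, +0.5547)
n_1 = (-0.6283, -0.7779)
n_2 = (+0.0202, -0.9998)
n_3 = (+0.4978, -0.8673)
n_4 = (+0.4064, +0.9137)
n_5 = (-0.1580, +0.9874)
n_6 = (-0.4119, +0.9112)
  (0,1): δ = 95.24°  ·
  (0,2): δ = 55.15°  ✓
  (0,3): δ = 26.46°  ✓
  (0,4): δ = 99.71°  ·
  (0,5): δ = 132.78°  ·
  (0,6): δ = 148.01°  ·
  (1,2): δ = 139.92°  ·
  (1,3): δ = 111.22°  ·
  (1,4): δ = 14.95°  ✓
  (1,5): δ = 48.02°  ✓
  (1,6): δ = 63.25°  ·
  (2,3): δ = 151.31°  ·
  (2,4): δ = 25.13°  ✓
  (2,5): δ = 7.93°  ✓
  (2,6): δ = 23.16°  ✓
  (3,4): δ = 53.83°  ✓
  (3,5): δ = 20.76°  ✓
  (3,6): δ = 5.53°  ✓
  (4,5): δ = 146.93°  ·
  (4,6): δ = 131.70°  ·
  (5,6): δ = 164.77°  ·
antipodal pairs: 10

count = 10; pairs: (0,2), (0,3), (1,4), (1,5), (2,4), (2,5), (2,6), (3,4), (3,5), (3,6)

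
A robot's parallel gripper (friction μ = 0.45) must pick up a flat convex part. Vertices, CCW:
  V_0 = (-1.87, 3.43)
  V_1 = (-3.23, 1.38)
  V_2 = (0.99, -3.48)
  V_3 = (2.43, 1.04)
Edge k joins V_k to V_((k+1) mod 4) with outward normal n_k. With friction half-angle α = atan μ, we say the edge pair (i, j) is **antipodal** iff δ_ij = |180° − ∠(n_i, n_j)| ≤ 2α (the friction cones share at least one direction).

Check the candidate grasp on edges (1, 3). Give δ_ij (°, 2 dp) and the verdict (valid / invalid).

α = atan 0.45 = 24.23°;  2α = 48.46°
edge 1: e_1 = (+4.22, -4.86);  n_1 = (-0.7551, -0.6556)
edge 3: e_3 = (-4.30, +2.39);  n_3 = (+0.4858, +0.8741)
∠(n_1, n_3) = 160.03°
δ = |180° − 160.03°| = 19.97°
19.97° ≤ 2α = 48.46°  →  valid

δ = 19.97°, valid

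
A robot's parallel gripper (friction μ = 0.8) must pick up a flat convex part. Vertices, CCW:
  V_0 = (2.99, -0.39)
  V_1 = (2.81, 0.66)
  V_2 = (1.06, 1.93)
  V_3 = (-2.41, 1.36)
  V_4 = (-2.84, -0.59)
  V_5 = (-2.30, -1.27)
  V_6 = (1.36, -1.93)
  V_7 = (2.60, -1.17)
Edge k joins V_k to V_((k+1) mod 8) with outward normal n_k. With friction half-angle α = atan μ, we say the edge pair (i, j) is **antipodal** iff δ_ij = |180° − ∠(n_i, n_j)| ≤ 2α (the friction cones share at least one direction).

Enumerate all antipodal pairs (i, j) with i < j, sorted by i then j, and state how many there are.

count = 14; pairs: (0,3), (0,4), (0,5), (1,3), (1,4), (1,5), (1,6), (2,4), (2,5), (2,6), (2,7), (3,6), (3,7), (4,7)

α = atan 0.8 = 38.66°;  2α = 77.32°
n_0 = (+0.9856, +0.1690)
n_1 = (+0.5873, +0.8093)
n_2 = (-0.1621, +0.9868)
n_3 = (-0.9765, +0.2153)
n_4 = (-0.7831, -0.6219)
n_5 = (-0.1775, -0.9841)
n_6 = (+0.5226, -0.8526)
n_7 = (+0.8944, -0.4472)
  (0,1): δ = 135.70°  ·
  (0,2): δ = 90.40°  ·
  (0,3): δ = 22.16°  ✓
  (0,4): δ = 28.73°  ✓
  (0,5): δ = 70.05°  ✓
  (0,6): δ = 111.78°  ·
  (0,7): δ = 143.71°  ·
  (1,2): δ = 134.70°  ·
  (1,3): δ = 66.47°  ✓
  (1,4): δ = 15.58°  ✓
  (1,5): δ = 25.75°  ✓
  (1,6): δ = 67.47°  ✓
  (1,7): δ = 99.40°  ·
  (2,3): δ = 111.76°  ·
  (2,4): δ = 60.87°  ✓
  (2,5): δ = 19.55°  ✓
  (2,6): δ = 22.18°  ✓
  (2,7): δ = 54.11°  ✓
  (3,4): δ = 129.11°  ·
  (3,5): δ = 87.79°  ·
  (3,6): δ = 46.06°  ✓
  (3,7): δ = 14.13°  ✓
  (4,5): δ = 138.68°  ·
  (4,6): δ = 96.95°  ·
  (4,7): δ = 65.02°  ✓
  (5,6): δ = 138.27°  ·
  (5,7): δ = 106.34°  ·
  (6,7): δ = 148.07°  ·
antipodal pairs: 14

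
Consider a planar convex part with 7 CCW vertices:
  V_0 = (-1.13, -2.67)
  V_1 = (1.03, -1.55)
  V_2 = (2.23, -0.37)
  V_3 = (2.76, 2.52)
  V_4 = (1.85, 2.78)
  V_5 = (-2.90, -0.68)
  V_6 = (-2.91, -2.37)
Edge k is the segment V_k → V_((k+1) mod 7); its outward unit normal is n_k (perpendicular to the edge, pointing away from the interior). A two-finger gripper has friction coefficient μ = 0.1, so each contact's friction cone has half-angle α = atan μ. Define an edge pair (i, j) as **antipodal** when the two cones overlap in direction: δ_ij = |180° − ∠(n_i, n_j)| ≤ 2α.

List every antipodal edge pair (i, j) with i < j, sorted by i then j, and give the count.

count = 4; pairs: (0,4), (1,4), (2,5), (3,6)

α = atan 0.1 = 5.71°;  2α = 11.42°
n_0 = (+0.4603, -0.8878)
n_1 = (+0.7011, -0.7130)
n_2 = (+0.9836, -0.1804)
n_3 = (+0.2747, +0.9615)
n_4 = (-0.5888, +0.8083)
n_5 = (-1.0000, +0.0059)
n_6 = (-0.1662, -0.9861)
  (0,1): δ = 162.89°  ·
  (0,2): δ = 127.80°  ·
  (0,3): δ = 43.35°  ·
  (0,4): δ = 8.66°  ✓
  (0,5): δ = 62.25°  ·
  (0,6): δ = 143.03°  ·
  (1,2): δ = 144.91°  ·
  (1,3): δ = 60.46°  ·
  (1,4): δ = 8.45°  ✓
  (1,5): δ = 45.14°  ·
  (1,6): δ = 125.91°  ·
  (2,3): δ = 95.55°  ·
  (2,4): δ = 43.54°  ·
  (2,5): δ = 10.05°  ✓
  (2,6): δ = 90.83°  ·
  (3,4): δ = 127.98°  ·
  (3,5): δ = 74.39°  ·
  (3,6): δ = 6.38°  ✓
  (4,5): δ = 126.41°  ·
  (4,6): δ = 45.64°  ·
  (5,6): δ = 99.23°  ·
antipodal pairs: 4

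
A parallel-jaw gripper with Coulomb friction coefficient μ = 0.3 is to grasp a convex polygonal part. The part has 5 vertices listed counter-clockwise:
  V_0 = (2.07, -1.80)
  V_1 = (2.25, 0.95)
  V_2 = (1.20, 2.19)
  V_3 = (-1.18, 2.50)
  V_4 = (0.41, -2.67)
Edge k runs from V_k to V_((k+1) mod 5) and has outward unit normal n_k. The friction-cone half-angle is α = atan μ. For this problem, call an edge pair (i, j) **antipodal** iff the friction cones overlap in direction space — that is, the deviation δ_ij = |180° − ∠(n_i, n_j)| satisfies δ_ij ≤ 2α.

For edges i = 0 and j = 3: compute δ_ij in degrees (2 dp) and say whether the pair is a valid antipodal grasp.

δ = 20.84°, valid

α = atan 0.3 = 16.70°;  2α = 33.40°
edge 0: e_0 = (+0.18, +2.75);  n_0 = (+0.9979, -0.0653)
edge 3: e_3 = (+1.59, -5.17);  n_3 = (-0.9558, -0.2940)
∠(n_0, n_3) = 159.16°
δ = |180° − 159.16°| = 20.84°
20.84° ≤ 2α = 33.40°  →  valid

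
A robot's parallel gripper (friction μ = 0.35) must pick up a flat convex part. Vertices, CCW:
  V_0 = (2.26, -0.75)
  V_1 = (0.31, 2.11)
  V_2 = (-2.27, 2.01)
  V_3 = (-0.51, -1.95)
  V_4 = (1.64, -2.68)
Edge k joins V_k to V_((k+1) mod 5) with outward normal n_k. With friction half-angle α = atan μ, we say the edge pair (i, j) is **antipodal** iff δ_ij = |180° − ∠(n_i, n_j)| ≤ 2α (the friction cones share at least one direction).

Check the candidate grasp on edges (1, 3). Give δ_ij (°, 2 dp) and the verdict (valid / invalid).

δ = 20.97°, valid

α = atan 0.35 = 19.29°;  2α = 38.58°
edge 1: e_1 = (-2.58, -0.10);  n_1 = (-0.0387, +0.9992)
edge 3: e_3 = (+2.15, -0.73);  n_3 = (-0.3215, -0.9469)
∠(n_1, n_3) = 159.03°
δ = |180° − 159.03°| = 20.97°
20.97° ≤ 2α = 38.58°  →  valid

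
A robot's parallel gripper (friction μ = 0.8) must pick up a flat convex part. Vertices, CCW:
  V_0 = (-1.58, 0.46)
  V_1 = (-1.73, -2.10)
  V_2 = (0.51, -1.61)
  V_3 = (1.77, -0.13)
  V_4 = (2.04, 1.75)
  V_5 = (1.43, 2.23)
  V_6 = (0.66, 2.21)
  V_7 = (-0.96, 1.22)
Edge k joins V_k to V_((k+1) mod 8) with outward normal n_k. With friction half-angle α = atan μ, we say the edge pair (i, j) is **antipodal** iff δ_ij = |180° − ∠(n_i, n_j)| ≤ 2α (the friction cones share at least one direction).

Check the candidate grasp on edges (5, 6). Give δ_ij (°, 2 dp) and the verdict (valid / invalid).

δ = 150.06°, invalid

α = atan 0.8 = 38.66°;  2α = 77.32°
edge 5: e_5 = (-0.77, -0.02);  n_5 = (-0.0260, +0.9997)
edge 6: e_6 = (-1.62, -0.99);  n_6 = (-0.5215, +0.8533)
∠(n_5, n_6) = 29.94°
δ = |180° − 29.94°| = 150.06°
150.06° > 2α = 77.32°  →  invalid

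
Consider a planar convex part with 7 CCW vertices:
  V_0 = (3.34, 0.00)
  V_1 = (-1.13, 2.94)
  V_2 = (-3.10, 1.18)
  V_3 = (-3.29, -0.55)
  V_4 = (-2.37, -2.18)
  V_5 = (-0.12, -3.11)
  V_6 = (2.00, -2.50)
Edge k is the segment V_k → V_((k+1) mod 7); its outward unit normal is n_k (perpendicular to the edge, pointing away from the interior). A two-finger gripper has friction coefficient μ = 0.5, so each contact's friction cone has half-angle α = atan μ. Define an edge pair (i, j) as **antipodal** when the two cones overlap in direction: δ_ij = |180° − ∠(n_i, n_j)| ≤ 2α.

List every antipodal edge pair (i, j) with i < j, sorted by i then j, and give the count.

count = 6; pairs: (0,3), (0,4), (0,5), (1,5), (1,6), (2,6)

α = atan 0.5 = 26.57°;  2α = 53.13°
n_0 = (+0.5495, +0.8355)
n_1 = (-0.6662, +0.7457)
n_2 = (-0.9940, +0.1092)
n_3 = (-0.8709, -0.4915)
n_4 = (-0.3820, -0.9242)
n_5 = (+0.2765, -0.9610)
n_6 = (+0.8814, -0.4724)
  (0,1): δ = 104.89°  ·
  (0,2): δ = 62.93°  ·
  (0,3): δ = 27.23°  ✓
  (0,4): δ = 10.88°  ✓
  (0,5): δ = 49.39°  ✓
  (0,6): δ = 95.14°  ·
  (1,2): δ = 138.05°  ·
  (1,3): δ = 102.34°  ·
  (1,4): δ = 64.23°  ·
  (1,5): δ = 25.73°  ✓
  (1,6): δ = 20.03°  ✓
  (2,3): δ = 144.29°  ·
  (2,4): δ = 106.19°  ·
  (2,5): δ = 67.68°  ·
  (2,6): δ = 21.92°  ✓
  (3,4): δ = 141.90°  ·
  (3,5): δ = 103.39°  ·
  (3,6): δ = 57.63°  ·
  (4,5): δ = 141.49°  ·
  (4,6): δ = 95.73°  ·
  (5,6): δ = 134.24°  ·
antipodal pairs: 6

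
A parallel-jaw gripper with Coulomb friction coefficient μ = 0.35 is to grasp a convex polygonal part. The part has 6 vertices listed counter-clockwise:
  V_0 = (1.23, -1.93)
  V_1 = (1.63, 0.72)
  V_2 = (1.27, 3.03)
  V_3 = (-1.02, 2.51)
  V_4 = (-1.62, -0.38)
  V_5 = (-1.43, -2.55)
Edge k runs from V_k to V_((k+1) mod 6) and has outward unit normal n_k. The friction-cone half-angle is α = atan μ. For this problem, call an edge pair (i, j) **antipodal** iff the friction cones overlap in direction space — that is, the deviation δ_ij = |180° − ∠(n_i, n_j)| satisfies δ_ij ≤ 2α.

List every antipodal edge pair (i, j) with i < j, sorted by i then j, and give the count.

count = 5; pairs: (0,3), (0,4), (1,3), (1,4), (2,5)

α = atan 0.35 = 19.29°;  2α = 38.58°
n_0 = (+0.9888, -0.1493)
n_1 = (+0.9881, +0.1540)
n_2 = (-0.2214, +0.9752)
n_3 = (-0.9791, +0.2033)
n_4 = (-0.9962, -0.0872)
n_5 = (+0.2270, -0.9739)
  (0,1): δ = 162.56°  ·
  (0,2): δ = 68.62°  ·
  (0,3): δ = 3.15°  ✓
  (0,4): δ = 13.59°  ✓
  (0,5): δ = 111.70°  ·
  (1,2): δ = 86.06°  ·
  (1,3): δ = 20.59°  ✓
  (1,4): δ = 3.85°  ✓
  (1,5): δ = 94.26°  ·
  (2,3): δ = 114.52°  ·
  (2,4): δ = 97.79°  ·
  (2,5): δ = 0.33°  ✓
  (3,4): δ = 163.27°  ·
  (3,5): δ = 65.15°  ·
  (4,5): δ = 81.88°  ·
antipodal pairs: 5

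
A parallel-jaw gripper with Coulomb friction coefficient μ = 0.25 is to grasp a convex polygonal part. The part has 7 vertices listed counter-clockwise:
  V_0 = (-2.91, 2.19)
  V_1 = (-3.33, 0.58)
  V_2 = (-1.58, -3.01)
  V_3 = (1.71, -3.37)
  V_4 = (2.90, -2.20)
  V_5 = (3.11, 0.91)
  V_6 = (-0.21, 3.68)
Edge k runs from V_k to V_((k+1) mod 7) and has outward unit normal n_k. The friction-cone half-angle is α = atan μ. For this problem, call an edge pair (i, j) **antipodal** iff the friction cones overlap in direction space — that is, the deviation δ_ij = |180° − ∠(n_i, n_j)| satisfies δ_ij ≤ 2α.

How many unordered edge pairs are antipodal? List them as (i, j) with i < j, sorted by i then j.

count = 3; pairs: (0,4), (1,5), (3,6)

α = atan 0.25 = 14.04°;  2α = 28.07°
n_0 = (-0.9676, +0.2524)
n_1 = (-0.8989, -0.4382)
n_2 = (-0.1088, -0.9941)
n_3 = (+0.7011, -0.7131)
n_4 = (+0.9977, -0.0674)
n_5 = (+0.6406, +0.7678)
n_6 = (-0.4832, +0.8755)
  (0,1): δ = 139.39°  ·
  (0,2): δ = 81.62°  ·
  (0,3): δ = 30.86°  ·
  (0,4): δ = 10.76°  ✓
  (0,5): δ = 64.78°  ·
  (0,6): δ = 133.51°  ·
  (1,2): δ = 122.23°  ·
  (1,3): δ = 71.47°  ·
  (1,4): δ = 29.85°  ·
  (1,5): δ = 24.17°  ✓
  (1,6): δ = 92.90°  ·
  (2,3): δ = 129.24°  ·
  (2,4): δ = 87.62°  ·
  (2,5): δ = 33.59°  ·
  (2,6): δ = 35.14°  ·
  (3,4): δ = 138.38°  ·
  (3,5): δ = 84.35°  ·
  (3,6): δ = 15.62°  ✓
  (4,5): δ = 125.98°  ·
  (4,6): δ = 57.24°  ·
  (5,6): δ = 111.27°  ·
antipodal pairs: 3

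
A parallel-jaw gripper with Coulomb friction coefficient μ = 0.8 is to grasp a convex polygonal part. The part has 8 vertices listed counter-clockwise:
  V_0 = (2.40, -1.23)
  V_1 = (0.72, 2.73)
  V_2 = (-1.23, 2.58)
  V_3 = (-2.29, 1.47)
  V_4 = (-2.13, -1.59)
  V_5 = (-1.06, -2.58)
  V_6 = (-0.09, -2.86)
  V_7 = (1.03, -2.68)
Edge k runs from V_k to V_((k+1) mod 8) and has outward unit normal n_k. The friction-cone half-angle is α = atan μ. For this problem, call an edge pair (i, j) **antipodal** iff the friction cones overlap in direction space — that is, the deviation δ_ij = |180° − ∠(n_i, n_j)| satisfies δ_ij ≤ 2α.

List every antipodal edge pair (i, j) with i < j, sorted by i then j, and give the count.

count = 13; pairs: (0,2), (0,3), (0,4), (0,5), (0,6), (1,4), (1,5), (1,6), (1,7), (2,5), (2,6), (2,7), (3,7)

α = atan 0.8 = 38.66°;  2α = 77.32°
n_0 = (+0.9206, +0.3905)
n_1 = (-0.0767, +0.9971)
n_2 = (-0.7232, +0.6906)
n_3 = (-0.9986, -0.0522)
n_4 = (-0.6791, -0.7340)
n_5 = (-0.2773, -0.9608)
n_6 = (+0.1587, -0.9873)
n_7 = (+0.7269, -0.6868)
  (0,1): δ = 108.59°  ·
  (0,2): δ = 66.67°  ✓
  (0,3): δ = 20.00°  ✓
  (0,4): δ = 24.24°  ✓
  (0,5): δ = 50.91°  ✓
  (0,6): δ = 76.14°  ✓
  (0,7): δ = 113.64°  ·
  (1,2): δ = 138.08°  ·
  (1,3): δ = 91.41°  ·
  (1,4): δ = 47.17°  ✓
  (1,5): δ = 20.50°  ✓
  (1,6): δ = 4.73°  ✓
  (1,7): δ = 42.23°  ✓
  (2,3): δ = 133.33°  ·
  (2,4): δ = 89.10°  ·
  (2,5): δ = 62.42°  ✓
  (2,6): δ = 37.19°  ✓
  (2,7): δ = 0.31°  ✓
  (3,4): δ = 135.77°  ·
  (3,5): δ = 109.09°  ·
  (3,6): δ = 83.86°  ·
  (3,7): δ = 46.37°  ✓
  (4,5): δ = 153.33°  ·
  (4,6): δ = 128.09°  ·
  (4,7): δ = 90.60°  ·
  (5,6): δ = 154.77°  ·
  (5,7): δ = 117.27°  ·
  (6,7): δ = 142.51°  ·
antipodal pairs: 13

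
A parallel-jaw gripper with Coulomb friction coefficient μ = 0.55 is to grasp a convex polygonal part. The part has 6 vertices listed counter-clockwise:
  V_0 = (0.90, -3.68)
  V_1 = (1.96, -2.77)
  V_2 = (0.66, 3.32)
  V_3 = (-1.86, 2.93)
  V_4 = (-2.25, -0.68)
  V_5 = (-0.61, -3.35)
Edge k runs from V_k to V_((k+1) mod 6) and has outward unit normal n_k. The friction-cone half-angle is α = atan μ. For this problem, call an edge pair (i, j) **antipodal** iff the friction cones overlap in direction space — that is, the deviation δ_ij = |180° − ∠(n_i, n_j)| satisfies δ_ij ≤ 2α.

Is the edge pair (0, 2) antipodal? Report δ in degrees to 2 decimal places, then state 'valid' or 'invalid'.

α = atan 0.55 = 28.81°;  2α = 57.62°
edge 0: e_0 = (+1.06, +0.91);  n_0 = (+0.6514, -0.7588)
edge 2: e_2 = (-2.52, -0.39);  n_2 = (-0.1529, +0.9882)
∠(n_0, n_2) = 148.15°
δ = |180° − 148.15°| = 31.85°
31.85° ≤ 2α = 57.62°  →  valid

δ = 31.85°, valid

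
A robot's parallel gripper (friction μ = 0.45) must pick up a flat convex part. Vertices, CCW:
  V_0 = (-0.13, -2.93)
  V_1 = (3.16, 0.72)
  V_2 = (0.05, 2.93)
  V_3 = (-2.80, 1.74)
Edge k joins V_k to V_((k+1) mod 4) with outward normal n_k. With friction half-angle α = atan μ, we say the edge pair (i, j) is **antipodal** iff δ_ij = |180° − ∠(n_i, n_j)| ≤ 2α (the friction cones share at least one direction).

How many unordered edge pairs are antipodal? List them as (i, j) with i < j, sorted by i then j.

α = atan 0.45 = 24.23°;  2α = 48.46°
n_0 = (+0.7428, -0.6695)
n_1 = (+0.5793, +0.8151)
n_2 = (-0.3853, +0.9228)
n_3 = (-0.8681, -0.4963)
  (0,1): δ = 83.37°  ·
  (0,2): δ = 25.31°  ✓
  (0,3): δ = 71.79°  ·
  (1,2): δ = 121.94°  ·
  (1,3): δ = 24.84°  ✓
  (2,3): δ = 82.90°  ·
antipodal pairs: 2

count = 2; pairs: (0,2), (1,3)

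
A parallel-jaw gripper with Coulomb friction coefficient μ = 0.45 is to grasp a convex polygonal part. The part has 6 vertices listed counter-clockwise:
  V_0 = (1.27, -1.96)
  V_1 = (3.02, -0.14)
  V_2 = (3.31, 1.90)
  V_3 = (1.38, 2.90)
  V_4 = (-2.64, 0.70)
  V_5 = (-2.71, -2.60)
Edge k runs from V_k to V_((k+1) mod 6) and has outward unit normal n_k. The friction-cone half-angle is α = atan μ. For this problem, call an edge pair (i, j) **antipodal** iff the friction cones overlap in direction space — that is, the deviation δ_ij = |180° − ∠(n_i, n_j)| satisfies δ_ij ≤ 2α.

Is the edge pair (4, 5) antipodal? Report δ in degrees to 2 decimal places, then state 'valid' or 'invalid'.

δ = 79.65°, invalid

α = atan 0.45 = 24.23°;  2α = 48.46°
edge 4: e_4 = (-0.07, -3.30);  n_4 = (-0.9998, +0.0212)
edge 5: e_5 = (+3.98, +0.64);  n_5 = (+0.1588, -0.9873)
∠(n_4, n_5) = 100.35°
δ = |180° − 100.35°| = 79.65°
79.65° > 2α = 48.46°  →  invalid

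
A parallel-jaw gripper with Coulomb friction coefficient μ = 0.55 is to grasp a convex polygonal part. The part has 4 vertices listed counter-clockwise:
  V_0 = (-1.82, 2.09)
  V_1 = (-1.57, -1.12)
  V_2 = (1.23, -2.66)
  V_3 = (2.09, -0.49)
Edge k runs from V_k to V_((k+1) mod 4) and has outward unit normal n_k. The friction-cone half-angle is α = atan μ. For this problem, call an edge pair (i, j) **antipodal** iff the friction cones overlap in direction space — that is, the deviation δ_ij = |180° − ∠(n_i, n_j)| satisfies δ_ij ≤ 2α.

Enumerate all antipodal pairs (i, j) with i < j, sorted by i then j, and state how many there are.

α = atan 0.55 = 28.81°;  2α = 57.62°
n_0 = (-0.9970, -0.0776)
n_1 = (-0.4819, -0.8762)
n_2 = (+0.9297, -0.3684)
n_3 = (+0.5508, +0.8347)
  (0,1): δ = 123.26°  ·
  (0,2): δ = 26.07°  ✓
  (0,3): δ = 52.13°  ✓
  (1,2): δ = 82.81°  ·
  (1,3): δ = 4.61°  ✓
  (2,3): δ = 101.80°  ·
antipodal pairs: 3

count = 3; pairs: (0,2), (0,3), (1,3)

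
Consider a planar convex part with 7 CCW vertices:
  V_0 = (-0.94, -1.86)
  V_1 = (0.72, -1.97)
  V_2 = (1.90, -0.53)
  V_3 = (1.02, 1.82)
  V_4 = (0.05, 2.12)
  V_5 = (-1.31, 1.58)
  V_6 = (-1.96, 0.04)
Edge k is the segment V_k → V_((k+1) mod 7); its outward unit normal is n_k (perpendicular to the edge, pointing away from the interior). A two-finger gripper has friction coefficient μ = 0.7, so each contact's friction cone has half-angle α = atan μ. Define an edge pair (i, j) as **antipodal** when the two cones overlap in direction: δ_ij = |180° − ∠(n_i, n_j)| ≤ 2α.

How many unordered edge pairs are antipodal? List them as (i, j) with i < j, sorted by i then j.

count = 10; pairs: (0,2), (0,3), (0,4), (1,3), (1,4), (1,5), (1,6), (2,5), (2,6), (3,6)

α = atan 0.7 = 34.99°;  2α = 69.98°
n_0 = (-0.0661, -0.9978)
n_1 = (+0.7735, -0.6338)
n_2 = (+0.9365, +0.3507)
n_3 = (+0.2955, +0.9554)
n_4 = (-0.3690, +0.9294)
n_5 = (-0.9213, +0.3889)
n_6 = (-0.8811, -0.4730)
  (0,1): δ = 125.54°  ·
  (0,2): δ = 65.68°  ✓
  (0,3): δ = 13.39°  ✓
  (0,4): δ = 25.45°  ✓
  (0,5): δ = 70.91°  ·
  (0,6): δ = 122.02°  ·
  (1,2): δ = 120.14°  ·
  (1,3): δ = 67.85°  ✓
  (1,4): δ = 29.01°  ✓
  (1,5): δ = 16.45°  ✓
  (1,6): δ = 67.56°  ✓
  (2,3): δ = 127.72°  ·
  (2,4): δ = 88.87°  ·
  (2,5): δ = 43.41°  ✓
  (2,6): δ = 7.70°  ✓
  (3,4): δ = 141.16°  ·
  (3,5): δ = 95.70°  ·
  (3,6): δ = 44.59°  ✓
  (4,5): δ = 134.54°  ·
  (4,6): δ = 83.43°  ·
  (5,6): δ = 128.89°  ·
antipodal pairs: 10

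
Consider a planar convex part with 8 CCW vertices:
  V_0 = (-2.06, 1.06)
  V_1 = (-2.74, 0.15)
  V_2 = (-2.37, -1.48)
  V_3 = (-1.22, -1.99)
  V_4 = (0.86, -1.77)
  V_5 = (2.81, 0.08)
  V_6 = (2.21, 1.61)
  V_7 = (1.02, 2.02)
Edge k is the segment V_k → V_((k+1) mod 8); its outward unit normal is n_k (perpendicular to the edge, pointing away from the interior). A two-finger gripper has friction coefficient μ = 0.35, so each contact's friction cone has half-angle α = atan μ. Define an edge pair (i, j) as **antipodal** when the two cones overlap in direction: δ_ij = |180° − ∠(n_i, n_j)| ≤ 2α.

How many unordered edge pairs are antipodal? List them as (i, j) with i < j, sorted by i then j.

count = 6; pairs: (0,4), (1,5), (2,6), (3,6), (3,7), (4,7)

α = atan 0.35 = 19.29°;  2α = 38.58°
n_0 = (-0.8011, +0.5986)
n_1 = (-0.9752, -0.2214)
n_2 = (-0.4054, -0.9141)
n_3 = (+0.1052, -0.9945)
n_4 = (+0.6883, -0.7255)
n_5 = (+0.9310, +0.3651)
n_6 = (+0.3257, +0.9455)
n_7 = (-0.2976, +0.9547)
  (0,1): δ = 130.44°  ·
  (0,2): δ = 77.15°  ·
  (0,3): δ = 47.19°  ·
  (0,4): δ = 9.74°  ✓
  (0,5): δ = 58.18°  ·
  (0,6): δ = 107.76°  ·
  (0,7): δ = 144.08°  ·
  (1,2): δ = 126.71°  ·
  (1,3): δ = 96.75°  ·
  (1,4): δ = 59.30°  ·
  (1,5): δ = 8.62°  ✓
  (1,6): δ = 58.20°  ·
  (1,7): δ = 94.52°  ·
  (2,3): δ = 150.05°  ·
  (2,4): δ = 112.59°  ·
  (2,5): δ = 44.67°  ·
  (2,6): δ = 4.91°  ✓
  (2,7): δ = 41.23°  ·
  (3,4): δ = 142.55°  ·
  (3,5): δ = 74.62°  ·
  (3,6): δ = 25.05°  ✓
  (3,7): δ = 11.27°  ✓
  (4,5): δ = 112.08°  ·
  (4,6): δ = 62.50°  ·
  (4,7): δ = 26.18°  ✓
  (5,6): δ = 130.42°  ·
  (5,7): δ = 94.10°  ·
  (6,7): δ = 143.68°  ·
antipodal pairs: 6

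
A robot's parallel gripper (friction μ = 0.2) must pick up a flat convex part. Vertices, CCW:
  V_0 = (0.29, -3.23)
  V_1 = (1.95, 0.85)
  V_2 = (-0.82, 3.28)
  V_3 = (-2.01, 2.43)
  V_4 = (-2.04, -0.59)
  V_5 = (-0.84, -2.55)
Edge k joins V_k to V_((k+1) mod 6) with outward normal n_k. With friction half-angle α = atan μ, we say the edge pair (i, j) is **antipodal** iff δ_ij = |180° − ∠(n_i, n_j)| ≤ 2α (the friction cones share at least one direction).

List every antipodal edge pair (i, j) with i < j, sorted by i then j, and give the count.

α = atan 0.2 = 11.31°;  2α = 22.62°
n_0 = (+0.9263, -0.3769)
n_1 = (+0.6595, +0.7517)
n_2 = (-0.5812, +0.8137)
n_3 = (-1.0000, +0.0099)
n_4 = (-0.8529, -0.5222)
n_5 = (-0.5156, -0.8568)
  (0,1): δ = 109.12°  ·
  (0,2): δ = 32.32°  ·
  (0,3): δ = 21.57°  ✓
  (0,4): δ = 53.62°  ·
  (0,5): δ = 81.10°  ·
  (1,2): δ = 103.20°  ·
  (1,3): δ = 49.31°  ·
  (1,4): δ = 17.26°  ✓
  (1,5): δ = 10.22°  ✓
  (2,3): δ = 126.11°  ·
  (2,4): δ = 94.06°  ·
  (2,5): δ = 66.58°  ·
  (3,4): δ = 147.95°  ·
  (3,5): δ = 120.47°  ·
  (4,5): δ = 152.52°  ·
antipodal pairs: 3

count = 3; pairs: (0,3), (1,4), (1,5)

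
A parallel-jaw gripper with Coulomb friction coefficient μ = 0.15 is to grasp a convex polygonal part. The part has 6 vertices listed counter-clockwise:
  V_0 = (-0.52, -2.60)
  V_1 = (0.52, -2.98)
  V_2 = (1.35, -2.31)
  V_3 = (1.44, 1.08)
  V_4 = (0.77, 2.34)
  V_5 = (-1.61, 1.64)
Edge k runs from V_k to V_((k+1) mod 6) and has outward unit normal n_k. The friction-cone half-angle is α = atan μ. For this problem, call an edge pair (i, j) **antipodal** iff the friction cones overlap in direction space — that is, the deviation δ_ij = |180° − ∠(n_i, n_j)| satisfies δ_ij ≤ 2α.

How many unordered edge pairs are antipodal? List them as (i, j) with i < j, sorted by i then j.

count = 2; pairs: (2,5), (3,5)

α = atan 0.15 = 8.53°;  2α = 17.06°
n_0 = (-0.3432, -0.9393)
n_1 = (+0.6281, -0.7781)
n_2 = (+0.9996, -0.0265)
n_3 = (+0.8829, +0.4695)
n_4 = (-0.2822, +0.9594)
n_5 = (-0.9685, -0.2490)
  (0,1): δ = 121.02°  ·
  (0,2): δ = 71.45°  ·
  (0,3): δ = 41.93°  ·
  (0,4): δ = 36.46°  ·
  (0,5): δ = 124.49°  ·
  (1,2): δ = 130.43°  ·
  (1,3): δ = 100.91°  ·
  (1,4): δ = 22.52°  ·
  (1,5): δ = 65.51°  ·
  (2,3): δ = 150.48°  ·
  (2,4): δ = 72.09°  ·
  (2,5): δ = 15.94°  ✓
  (3,4): δ = 101.61°  ·
  (3,5): δ = 13.58°  ✓
  (4,5): δ = 91.97°  ·
antipodal pairs: 2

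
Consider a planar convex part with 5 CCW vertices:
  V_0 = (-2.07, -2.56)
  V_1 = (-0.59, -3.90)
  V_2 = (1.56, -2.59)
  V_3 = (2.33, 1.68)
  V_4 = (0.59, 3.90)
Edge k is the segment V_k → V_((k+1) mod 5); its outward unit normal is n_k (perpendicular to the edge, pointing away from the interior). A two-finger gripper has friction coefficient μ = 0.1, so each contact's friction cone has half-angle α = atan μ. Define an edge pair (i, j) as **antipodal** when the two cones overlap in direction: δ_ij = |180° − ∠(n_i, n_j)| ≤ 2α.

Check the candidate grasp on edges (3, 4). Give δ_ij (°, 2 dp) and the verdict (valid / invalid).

δ = 60.47°, invalid

α = atan 0.1 = 5.71°;  2α = 11.42°
edge 3: e_3 = (-1.74, +2.22);  n_3 = (+0.7871, +0.6169)
edge 4: e_4 = (-2.66, -6.46);  n_4 = (-0.9247, +0.3807)
∠(n_3, n_4) = 119.53°
δ = |180° − 119.53°| = 60.47°
60.47° > 2α = 11.42°  →  invalid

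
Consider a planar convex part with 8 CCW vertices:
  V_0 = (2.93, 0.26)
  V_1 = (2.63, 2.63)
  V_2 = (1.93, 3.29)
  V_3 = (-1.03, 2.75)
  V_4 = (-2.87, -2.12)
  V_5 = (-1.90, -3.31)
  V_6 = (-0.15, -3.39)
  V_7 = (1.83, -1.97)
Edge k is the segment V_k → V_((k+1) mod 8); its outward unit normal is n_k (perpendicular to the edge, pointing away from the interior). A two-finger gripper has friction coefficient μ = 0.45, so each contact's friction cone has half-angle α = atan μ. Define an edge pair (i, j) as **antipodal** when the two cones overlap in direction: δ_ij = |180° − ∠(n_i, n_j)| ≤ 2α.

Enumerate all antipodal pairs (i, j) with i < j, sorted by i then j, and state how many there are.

α = atan 0.45 = 24.23°;  2α = 48.46°
n_0 = (+0.9921, +0.1256)
n_1 = (+0.6860, +0.7276)
n_2 = (-0.1795, +0.9838)
n_3 = (-0.9355, +0.3534)
n_4 = (-0.7751, -0.6318)
n_5 = (-0.0457, -0.9990)
n_6 = (+0.5828, -0.8126)
n_7 = (+0.8968, -0.4424)
  (0,1): δ = 140.53°  ·
  (0,2): δ = 86.88°  ·
  (0,3): δ = 27.91°  ✓
  (0,4): δ = 31.97°  ✓
  (0,5): δ = 80.17°  ·
  (0,6): δ = 118.43°  ·
  (0,7): δ = 146.53°  ·
  (1,2): δ = 126.35°  ·
  (1,3): δ = 67.38°  ·
  (1,4): δ = 7.50°  ✓
  (1,5): δ = 40.70°  ✓
  (1,6): δ = 78.96°  ·
  (1,7): δ = 107.06°  ·
  (2,3): δ = 121.04°  ·
  (2,4): δ = 61.15°  ·
  (2,5): δ = 12.96°  ✓
  (2,6): δ = 25.31°  ✓
  (2,7): δ = 53.41°  ·
  (3,4): δ = 120.12°  ·
  (3,5): δ = 71.92°  ·
  (3,6): δ = 33.66°  ✓
  (3,7): δ = 5.56°  ✓
  (4,5): δ = 131.80°  ·
  (4,6): δ = 93.54°  ·
  (4,7): δ = 65.44°  ·
  (5,6): δ = 141.74°  ·
  (5,7): δ = 113.64°  ·
  (6,7): δ = 151.90°  ·
antipodal pairs: 8

count = 8; pairs: (0,3), (0,4), (1,4), (1,5), (2,5), (2,6), (3,6), (3,7)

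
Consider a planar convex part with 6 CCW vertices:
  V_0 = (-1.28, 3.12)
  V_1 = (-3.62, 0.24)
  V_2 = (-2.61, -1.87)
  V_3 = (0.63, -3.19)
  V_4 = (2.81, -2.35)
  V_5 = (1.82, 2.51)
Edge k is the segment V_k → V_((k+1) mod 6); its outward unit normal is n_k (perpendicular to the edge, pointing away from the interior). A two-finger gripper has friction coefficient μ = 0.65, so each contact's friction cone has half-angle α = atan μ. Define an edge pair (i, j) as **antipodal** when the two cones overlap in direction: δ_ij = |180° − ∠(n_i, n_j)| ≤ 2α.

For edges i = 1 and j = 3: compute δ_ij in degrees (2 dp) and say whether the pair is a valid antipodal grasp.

α = atan 0.65 = 33.02°;  2α = 66.05°
edge 1: e_1 = (+1.01, -2.11);  n_1 = (-0.9020, -0.4318)
edge 3: e_3 = (+2.18, +0.84);  n_3 = (+0.3596, -0.9331)
∠(n_1, n_3) = 85.49°
δ = |180° − 85.49°| = 94.51°
94.51° > 2α = 66.05°  →  invalid

δ = 94.51°, invalid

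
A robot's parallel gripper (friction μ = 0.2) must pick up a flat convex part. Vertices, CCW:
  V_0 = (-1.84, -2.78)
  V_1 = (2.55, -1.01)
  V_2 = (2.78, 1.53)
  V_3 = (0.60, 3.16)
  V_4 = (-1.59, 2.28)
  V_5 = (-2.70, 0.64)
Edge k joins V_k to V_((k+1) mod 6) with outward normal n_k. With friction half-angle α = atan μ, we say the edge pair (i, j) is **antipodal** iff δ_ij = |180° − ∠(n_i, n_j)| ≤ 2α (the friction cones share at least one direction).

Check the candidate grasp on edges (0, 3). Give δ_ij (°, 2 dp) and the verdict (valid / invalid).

δ = 0.07°, valid

α = atan 0.2 = 11.31°;  2α = 22.62°
edge 0: e_0 = (+4.39, +1.77);  n_0 = (+0.3739, -0.9275)
edge 3: e_3 = (-2.19, -0.88);  n_3 = (-0.3729, +0.9279)
∠(n_0, n_3) = 179.93°
δ = |180° − 179.93°| = 0.07°
0.07° ≤ 2α = 22.62°  →  valid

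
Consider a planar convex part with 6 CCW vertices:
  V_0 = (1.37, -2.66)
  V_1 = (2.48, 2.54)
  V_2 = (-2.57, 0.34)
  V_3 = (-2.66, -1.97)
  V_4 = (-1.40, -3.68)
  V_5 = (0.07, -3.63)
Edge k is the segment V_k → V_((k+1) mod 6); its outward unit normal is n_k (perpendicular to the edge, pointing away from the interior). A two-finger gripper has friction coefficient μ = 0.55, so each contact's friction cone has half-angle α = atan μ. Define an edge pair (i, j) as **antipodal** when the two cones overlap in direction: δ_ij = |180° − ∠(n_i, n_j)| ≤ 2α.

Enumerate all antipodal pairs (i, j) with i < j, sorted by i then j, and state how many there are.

α = atan 0.55 = 28.81°;  2α = 57.62°
n_0 = (+0.9780, -0.2088)
n_1 = (-0.3994, +0.9168)
n_2 = (-0.9992, +0.0389)
n_3 = (-0.8051, -0.5932)
n_4 = (+0.0340, -0.9994)
n_5 = (+0.5980, -0.8015)
  (0,1): δ = 54.41°  ✓
  (0,2): δ = 9.82°  ✓
  (0,3): δ = 48.43°  ✓
  (0,4): δ = 104.00°  ·
  (0,5): δ = 138.78°  ·
  (1,2): δ = 115.77°  ·
  (1,3): δ = 77.16°  ·
  (1,4): δ = 21.59°  ✓
  (1,5): δ = 13.19°  ✓
  (2,3): δ = 141.38°  ·
  (2,4): δ = 85.82°  ·
  (2,5): δ = 51.04°  ✓
  (3,4): δ = 124.44°  ·
  (3,5): δ = 89.66°  ·
  (4,5): δ = 145.22°  ·
antipodal pairs: 6

count = 6; pairs: (0,1), (0,2), (0,3), (1,4), (1,5), (2,5)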